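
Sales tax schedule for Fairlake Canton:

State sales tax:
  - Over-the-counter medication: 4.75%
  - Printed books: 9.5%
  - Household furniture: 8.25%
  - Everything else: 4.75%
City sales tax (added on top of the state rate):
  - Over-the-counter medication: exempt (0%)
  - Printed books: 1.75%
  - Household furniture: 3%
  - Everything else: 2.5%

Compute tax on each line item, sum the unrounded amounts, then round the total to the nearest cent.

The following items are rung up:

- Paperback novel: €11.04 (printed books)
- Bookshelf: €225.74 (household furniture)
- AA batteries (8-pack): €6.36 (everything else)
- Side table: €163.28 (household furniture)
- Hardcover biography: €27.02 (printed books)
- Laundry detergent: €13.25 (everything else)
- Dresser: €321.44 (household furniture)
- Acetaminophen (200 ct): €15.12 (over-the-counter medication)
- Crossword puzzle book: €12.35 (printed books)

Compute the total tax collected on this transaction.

€87.74

Paperback novel €11.04: printed books → 9.5% + 1.75% city = 11.25% → €1.242
Bookshelf €225.74: household furniture → 8.25% + 3% city = 11.25% → €25.39575
AA batteries (8-pack) €6.36: everything else → 4.75% + 2.5% city = 7.25% → €0.4611
Side table €163.28: household furniture → 8.25% + 3% city = 11.25% → €18.369
Hardcover biography €27.02: printed books → 9.5% + 1.75% city = 11.25% → €3.03975
Laundry detergent €13.25: everything else → 4.75% + 2.5% city = 7.25% → €0.960625
Dresser €321.44: household furniture → 8.25% + 3% city = 11.25% → €36.162
Acetaminophen (200 ct) €15.12: over-the-counter medication → 4.75% + 0% city = 4.75% → €0.7182
Crossword puzzle book €12.35: printed books → 9.5% + 1.75% city = 11.25% → €1.389375
Unrounded tax sum = €87.7378 → €87.74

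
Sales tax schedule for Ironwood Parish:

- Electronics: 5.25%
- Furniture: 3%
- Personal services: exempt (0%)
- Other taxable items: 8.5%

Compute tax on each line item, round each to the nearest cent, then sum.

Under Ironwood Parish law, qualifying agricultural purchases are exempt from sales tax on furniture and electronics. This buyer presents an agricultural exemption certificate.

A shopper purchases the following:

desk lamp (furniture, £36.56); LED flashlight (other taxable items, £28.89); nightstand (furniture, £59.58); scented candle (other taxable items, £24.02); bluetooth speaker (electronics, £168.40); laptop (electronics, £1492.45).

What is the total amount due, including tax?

Desk lamp £36.56: furniture, buyer-exempt → 0% → £0.00
LED flashlight £28.89: other taxable items → 8.5% → £2.46
Nightstand £59.58: furniture, buyer-exempt → 0% → £0.00
Scented candle £24.02: other taxable items → 8.5% → £2.04
Bluetooth speaker £168.40: electronics, buyer-exempt → 0% → £0.00
Laptop £1492.45: electronics, buyer-exempt → 0% → £0.00
Subtotal = £1809.90; tax = £4.50; total due = £1814.40

£1814.40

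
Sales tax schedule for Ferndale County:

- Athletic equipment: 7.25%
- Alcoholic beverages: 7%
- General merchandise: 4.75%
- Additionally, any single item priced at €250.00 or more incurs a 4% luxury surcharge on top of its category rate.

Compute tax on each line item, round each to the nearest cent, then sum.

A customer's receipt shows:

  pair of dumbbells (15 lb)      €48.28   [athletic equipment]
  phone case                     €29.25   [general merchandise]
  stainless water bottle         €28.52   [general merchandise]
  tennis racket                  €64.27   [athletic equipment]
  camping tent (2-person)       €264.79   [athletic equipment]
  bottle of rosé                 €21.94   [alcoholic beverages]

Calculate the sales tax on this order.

Pair of dumbbells (15 lb) €48.28: athletic equipment → 7.25% → €3.50
Phone case €29.25: general merchandise → 4.75% → €1.39
Stainless water bottle €28.52: general merchandise → 4.75% → €1.35
Tennis racket €64.27: athletic equipment → 7.25% → €4.66
Camping tent (2-person) €264.79: athletic equipment → 7.25% + 4% surcharge = 11.25% → €29.79
Bottle of rosé €21.94: alcoholic beverages → 7% → €1.54
Total tax = €3.50 + €1.39 + €1.35 + €4.66 + €29.79 + €1.54 = €42.23

€42.23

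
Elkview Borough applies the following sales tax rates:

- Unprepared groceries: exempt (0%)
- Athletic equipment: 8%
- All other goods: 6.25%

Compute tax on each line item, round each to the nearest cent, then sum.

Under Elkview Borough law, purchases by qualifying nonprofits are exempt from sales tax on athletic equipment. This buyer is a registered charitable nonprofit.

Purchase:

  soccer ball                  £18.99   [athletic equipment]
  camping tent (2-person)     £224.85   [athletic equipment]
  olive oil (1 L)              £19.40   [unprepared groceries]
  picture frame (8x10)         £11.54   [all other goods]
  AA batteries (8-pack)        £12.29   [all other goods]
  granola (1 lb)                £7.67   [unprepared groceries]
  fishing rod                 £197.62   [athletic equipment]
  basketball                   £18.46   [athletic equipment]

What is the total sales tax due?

Soccer ball £18.99: athletic equipment, buyer-exempt → 0% → £0.00
Camping tent (2-person) £224.85: athletic equipment, buyer-exempt → 0% → £0.00
Olive oil (1 L) £19.40: unprepared groceries → 0% → £0.00
Picture frame (8x10) £11.54: all other goods → 6.25% → £0.72
AA batteries (8-pack) £12.29: all other goods → 6.25% → £0.77
Granola (1 lb) £7.67: unprepared groceries → 0% → £0.00
Fishing rod £197.62: athletic equipment, buyer-exempt → 0% → £0.00
Basketball £18.46: athletic equipment, buyer-exempt → 0% → £0.00
Total tax = £0.72 + £0.77 = £1.49

£1.49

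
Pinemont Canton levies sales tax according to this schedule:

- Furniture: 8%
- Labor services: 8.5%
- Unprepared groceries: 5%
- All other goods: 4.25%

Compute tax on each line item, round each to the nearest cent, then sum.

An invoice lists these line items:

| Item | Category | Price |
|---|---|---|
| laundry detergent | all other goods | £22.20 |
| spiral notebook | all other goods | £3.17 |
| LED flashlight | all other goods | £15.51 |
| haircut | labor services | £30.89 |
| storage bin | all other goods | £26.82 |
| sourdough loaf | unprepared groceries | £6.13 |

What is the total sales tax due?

Laundry detergent £22.20: all other goods → 4.25% → £0.94
Spiral notebook £3.17: all other goods → 4.25% → £0.13
LED flashlight £15.51: all other goods → 4.25% → £0.66
Haircut £30.89: labor services → 8.5% → £2.63
Storage bin £26.82: all other goods → 4.25% → £1.14
Sourdough loaf £6.13: unprepared groceries → 5% → £0.31
Total tax = £0.94 + £0.13 + £0.66 + £2.63 + £1.14 + £0.31 = £5.81

£5.81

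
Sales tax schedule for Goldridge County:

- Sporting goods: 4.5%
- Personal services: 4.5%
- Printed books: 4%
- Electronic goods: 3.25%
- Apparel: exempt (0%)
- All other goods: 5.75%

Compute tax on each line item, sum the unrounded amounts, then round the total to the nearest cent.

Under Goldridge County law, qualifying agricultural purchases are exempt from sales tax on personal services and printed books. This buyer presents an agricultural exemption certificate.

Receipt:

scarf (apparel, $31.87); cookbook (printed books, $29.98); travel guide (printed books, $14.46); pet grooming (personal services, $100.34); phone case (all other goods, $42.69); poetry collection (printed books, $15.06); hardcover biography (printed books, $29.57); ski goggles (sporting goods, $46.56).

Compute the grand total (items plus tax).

$315.08

Scarf $31.87: apparel → 0% → $0.00
Cookbook $29.98: printed books, buyer-exempt → 0% → $0.00
Travel guide $14.46: printed books, buyer-exempt → 0% → $0.00
Pet grooming $100.34: personal services, buyer-exempt → 0% → $0.00
Phone case $42.69: all other goods → 5.75% → $2.454675
Poetry collection $15.06: printed books, buyer-exempt → 0% → $0.00
Hardcover biography $29.57: printed books, buyer-exempt → 0% → $0.00
Ski goggles $46.56: sporting goods → 4.5% → $2.0952
Subtotal = $310.53; unrounded tax = $4.549875 → $4.55; total due = $315.08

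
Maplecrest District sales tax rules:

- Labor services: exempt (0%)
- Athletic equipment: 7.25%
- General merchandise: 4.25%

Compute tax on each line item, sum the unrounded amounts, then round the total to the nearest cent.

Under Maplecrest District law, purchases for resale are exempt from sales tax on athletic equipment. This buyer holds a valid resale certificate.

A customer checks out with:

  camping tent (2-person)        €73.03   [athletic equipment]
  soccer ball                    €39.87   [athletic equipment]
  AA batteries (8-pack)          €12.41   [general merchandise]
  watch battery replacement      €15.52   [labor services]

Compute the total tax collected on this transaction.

Camping tent (2-person) €73.03: athletic equipment, buyer-exempt → 0% → €0.00
Soccer ball €39.87: athletic equipment, buyer-exempt → 0% → €0.00
AA batteries (8-pack) €12.41: general merchandise → 4.25% → €0.527425
Watch battery replacement €15.52: labor services → 0% → €0.00
Unrounded tax sum = €0.527425 → €0.53

€0.53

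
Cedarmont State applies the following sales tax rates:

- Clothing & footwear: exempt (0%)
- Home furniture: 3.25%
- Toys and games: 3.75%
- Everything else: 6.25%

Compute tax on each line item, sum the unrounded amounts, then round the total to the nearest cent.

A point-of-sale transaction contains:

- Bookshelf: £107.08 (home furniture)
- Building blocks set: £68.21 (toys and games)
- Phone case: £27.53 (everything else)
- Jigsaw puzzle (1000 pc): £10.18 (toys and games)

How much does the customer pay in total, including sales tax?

£221.14

Bookshelf £107.08: home furniture → 3.25% → £3.4801
Building blocks set £68.21: toys and games → 3.75% → £2.557875
Phone case £27.53: everything else → 6.25% → £1.720625
Jigsaw puzzle (1000 pc) £10.18: toys and games → 3.75% → £0.38175
Subtotal = £213.00; unrounded tax = £8.14035 → £8.14; total due = £221.14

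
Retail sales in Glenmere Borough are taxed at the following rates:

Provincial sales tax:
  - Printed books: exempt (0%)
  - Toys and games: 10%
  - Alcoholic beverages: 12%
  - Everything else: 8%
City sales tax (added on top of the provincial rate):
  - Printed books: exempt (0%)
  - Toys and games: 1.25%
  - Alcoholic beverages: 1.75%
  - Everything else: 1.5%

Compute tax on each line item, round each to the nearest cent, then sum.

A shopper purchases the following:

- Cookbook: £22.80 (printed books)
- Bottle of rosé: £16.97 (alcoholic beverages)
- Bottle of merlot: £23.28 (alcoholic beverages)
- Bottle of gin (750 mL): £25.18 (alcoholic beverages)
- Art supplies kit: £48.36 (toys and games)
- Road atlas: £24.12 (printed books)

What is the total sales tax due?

Cookbook £22.80: printed books → 0% + 0% city = 0% → £0.00
Bottle of rosé £16.97: alcoholic beverages → 12% + 1.75% city = 13.75% → £2.33
Bottle of merlot £23.28: alcoholic beverages → 12% + 1.75% city = 13.75% → £3.20
Bottle of gin (750 mL) £25.18: alcoholic beverages → 12% + 1.75% city = 13.75% → £3.46
Art supplies kit £48.36: toys and games → 10% + 1.25% city = 11.25% → £5.44
Road atlas £24.12: printed books → 0% + 0% city = 0% → £0.00
Total tax = £2.33 + £3.20 + £3.46 + £5.44 = £14.43

£14.43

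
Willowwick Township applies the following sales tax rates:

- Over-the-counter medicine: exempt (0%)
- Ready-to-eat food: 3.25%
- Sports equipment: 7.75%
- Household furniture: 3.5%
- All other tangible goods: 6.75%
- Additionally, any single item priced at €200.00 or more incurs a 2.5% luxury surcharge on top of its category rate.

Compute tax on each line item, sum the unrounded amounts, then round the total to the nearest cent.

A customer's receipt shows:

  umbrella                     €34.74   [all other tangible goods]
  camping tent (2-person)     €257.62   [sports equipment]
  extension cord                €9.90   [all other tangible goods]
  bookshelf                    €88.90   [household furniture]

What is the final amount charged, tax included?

€423.69

Umbrella €34.74: all other tangible goods → 6.75% → €2.34495
Camping tent (2-person) €257.62: sports equipment → 7.75% + 2.5% surcharge = 10.25% → €26.40605
Extension cord €9.90: all other tangible goods → 6.75% → €0.66825
Bookshelf €88.90: household furniture → 3.5% → €3.1115
Subtotal = €391.16; unrounded tax = €32.53075 → €32.53; total due = €423.69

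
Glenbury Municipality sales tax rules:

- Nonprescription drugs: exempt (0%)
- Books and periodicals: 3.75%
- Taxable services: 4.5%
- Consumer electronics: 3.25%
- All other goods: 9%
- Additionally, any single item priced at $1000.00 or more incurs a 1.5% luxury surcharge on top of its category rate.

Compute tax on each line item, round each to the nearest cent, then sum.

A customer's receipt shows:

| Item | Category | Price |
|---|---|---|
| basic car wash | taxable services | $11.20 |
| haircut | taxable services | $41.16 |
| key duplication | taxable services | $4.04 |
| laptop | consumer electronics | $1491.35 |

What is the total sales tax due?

Basic car wash $11.20: taxable services → 4.5% → $0.50
Haircut $41.16: taxable services → 4.5% → $1.85
Key duplication $4.04: taxable services → 4.5% → $0.18
Laptop $1491.35: consumer electronics → 3.25% + 1.5% surcharge = 4.75% → $70.84
Total tax = $0.50 + $1.85 + $0.18 + $70.84 = $73.37

$73.37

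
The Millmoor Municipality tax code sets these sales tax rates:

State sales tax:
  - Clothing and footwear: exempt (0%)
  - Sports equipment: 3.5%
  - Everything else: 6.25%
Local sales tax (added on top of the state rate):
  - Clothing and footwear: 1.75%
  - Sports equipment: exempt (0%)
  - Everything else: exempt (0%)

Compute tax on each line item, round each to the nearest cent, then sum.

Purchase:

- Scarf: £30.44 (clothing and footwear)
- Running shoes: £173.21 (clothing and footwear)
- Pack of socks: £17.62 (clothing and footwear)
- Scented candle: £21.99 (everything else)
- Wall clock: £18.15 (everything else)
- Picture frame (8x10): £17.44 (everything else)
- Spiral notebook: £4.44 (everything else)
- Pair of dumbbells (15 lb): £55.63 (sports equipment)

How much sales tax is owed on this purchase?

£9.69

Scarf £30.44: clothing and footwear → 0% + 1.75% local = 1.75% → £0.53
Running shoes £173.21: clothing and footwear → 0% + 1.75% local = 1.75% → £3.03
Pack of socks £17.62: clothing and footwear → 0% + 1.75% local = 1.75% → £0.31
Scented candle £21.99: everything else → 6.25% + 0% local = 6.25% → £1.37
Wall clock £18.15: everything else → 6.25% + 0% local = 6.25% → £1.13
Picture frame (8x10) £17.44: everything else → 6.25% + 0% local = 6.25% → £1.09
Spiral notebook £4.44: everything else → 6.25% + 0% local = 6.25% → £0.28
Pair of dumbbells (15 lb) £55.63: sports equipment → 3.5% + 0% local = 3.5% → £1.95
Total tax = £0.53 + £3.03 + £0.31 + £1.37 + £1.13 + £1.09 + £0.28 + £1.95 = £9.69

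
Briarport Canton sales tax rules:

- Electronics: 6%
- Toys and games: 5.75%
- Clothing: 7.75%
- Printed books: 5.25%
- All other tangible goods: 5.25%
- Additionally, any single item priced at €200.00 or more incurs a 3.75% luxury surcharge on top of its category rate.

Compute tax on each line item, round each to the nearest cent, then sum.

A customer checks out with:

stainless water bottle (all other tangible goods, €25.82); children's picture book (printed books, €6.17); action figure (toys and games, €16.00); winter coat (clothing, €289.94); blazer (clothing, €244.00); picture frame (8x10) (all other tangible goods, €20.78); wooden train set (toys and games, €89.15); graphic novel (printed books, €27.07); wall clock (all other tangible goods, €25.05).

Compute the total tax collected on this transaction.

€72.96

Stainless water bottle €25.82: all other tangible goods → 5.25% → €1.36
Children's picture book €6.17: printed books → 5.25% → €0.32
Action figure €16.00: toys and games → 5.75% → €0.92
Winter coat €289.94: clothing → 7.75% + 3.75% surcharge = 11.5% → €33.34
Blazer €244.00: clothing → 7.75% + 3.75% surcharge = 11.5% → €28.06
Picture frame (8x10) €20.78: all other tangible goods → 5.25% → €1.09
Wooden train set €89.15: toys and games → 5.75% → €5.13
Graphic novel €27.07: printed books → 5.25% → €1.42
Wall clock €25.05: all other tangible goods → 5.25% → €1.32
Total tax = €1.36 + €0.32 + €0.92 + €33.34 + €28.06 + €1.09 + €5.13 + €1.42 + €1.32 = €72.96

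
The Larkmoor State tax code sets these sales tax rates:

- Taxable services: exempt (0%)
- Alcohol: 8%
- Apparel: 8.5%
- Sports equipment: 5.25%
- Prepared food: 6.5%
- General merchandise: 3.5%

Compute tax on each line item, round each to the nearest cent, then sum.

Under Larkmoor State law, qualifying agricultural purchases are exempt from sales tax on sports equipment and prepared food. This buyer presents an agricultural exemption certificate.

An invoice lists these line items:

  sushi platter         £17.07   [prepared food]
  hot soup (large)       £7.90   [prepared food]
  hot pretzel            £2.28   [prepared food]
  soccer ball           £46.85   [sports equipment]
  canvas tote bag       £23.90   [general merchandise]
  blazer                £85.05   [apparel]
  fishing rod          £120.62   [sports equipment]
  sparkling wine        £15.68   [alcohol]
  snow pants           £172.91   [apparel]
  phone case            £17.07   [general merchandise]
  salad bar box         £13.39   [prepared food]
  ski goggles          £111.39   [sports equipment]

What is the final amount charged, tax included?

£658.73

Sushi platter £17.07: prepared food, buyer-exempt → 0% → £0.00
Hot soup (large) £7.90: prepared food, buyer-exempt → 0% → £0.00
Hot pretzel £2.28: prepared food, buyer-exempt → 0% → £0.00
Soccer ball £46.85: sports equipment, buyer-exempt → 0% → £0.00
Canvas tote bag £23.90: general merchandise → 3.5% → £0.84
Blazer £85.05: apparel → 8.5% → £7.23
Fishing rod £120.62: sports equipment, buyer-exempt → 0% → £0.00
Sparkling wine £15.68: alcohol → 8% → £1.25
Snow pants £172.91: apparel → 8.5% → £14.70
Phone case £17.07: general merchandise → 3.5% → £0.60
Salad bar box £13.39: prepared food, buyer-exempt → 0% → £0.00
Ski goggles £111.39: sports equipment, buyer-exempt → 0% → £0.00
Subtotal = £634.11; tax = £24.62; total due = £658.73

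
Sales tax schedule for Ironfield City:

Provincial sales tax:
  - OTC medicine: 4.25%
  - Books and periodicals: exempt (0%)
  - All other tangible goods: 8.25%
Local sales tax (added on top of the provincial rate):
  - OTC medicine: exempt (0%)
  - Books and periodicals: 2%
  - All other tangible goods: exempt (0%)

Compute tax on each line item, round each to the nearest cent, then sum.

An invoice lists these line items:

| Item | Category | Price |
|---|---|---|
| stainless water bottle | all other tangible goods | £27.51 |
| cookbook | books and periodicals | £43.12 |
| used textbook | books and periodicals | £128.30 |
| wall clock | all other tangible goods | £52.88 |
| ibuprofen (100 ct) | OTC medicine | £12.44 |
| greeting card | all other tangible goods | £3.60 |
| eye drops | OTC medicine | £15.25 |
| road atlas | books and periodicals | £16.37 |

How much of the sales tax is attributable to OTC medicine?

Ibuprofen (100 ct) £12.44: OTC medicine → 4.25% + 0% local = 4.25% → £0.53
Eye drops £15.25: OTC medicine → 4.25% + 0% local = 4.25% → £0.65
Tax on OTC medicine = £0.53 + £0.65 = £1.18

£1.18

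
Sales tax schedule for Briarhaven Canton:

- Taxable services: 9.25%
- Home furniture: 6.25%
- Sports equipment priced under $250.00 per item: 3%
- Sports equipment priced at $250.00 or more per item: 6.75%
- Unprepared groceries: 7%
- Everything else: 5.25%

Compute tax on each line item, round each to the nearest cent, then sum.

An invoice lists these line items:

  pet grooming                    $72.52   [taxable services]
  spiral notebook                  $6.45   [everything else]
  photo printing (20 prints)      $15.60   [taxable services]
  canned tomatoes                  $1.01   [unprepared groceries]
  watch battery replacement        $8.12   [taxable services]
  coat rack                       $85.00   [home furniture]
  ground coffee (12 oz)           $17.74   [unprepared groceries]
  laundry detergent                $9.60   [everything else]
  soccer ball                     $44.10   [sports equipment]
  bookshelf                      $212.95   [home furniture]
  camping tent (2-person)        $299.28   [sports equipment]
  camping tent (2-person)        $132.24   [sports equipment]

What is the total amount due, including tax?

Pet grooming $72.52: taxable services → 9.25% → $6.71
Spiral notebook $6.45: everything else → 5.25% → $0.34
Photo printing (20 prints) $15.60: taxable services → 9.25% → $1.44
Canned tomatoes $1.01: unprepared groceries → 7% → $0.07
Watch battery replacement $8.12: taxable services → 9.25% → $0.75
Coat rack $85.00: home furniture → 6.25% → $5.31
Ground coffee (12 oz) $17.74: unprepared groceries → 7% → $1.24
Laundry detergent $9.60: everything else → 5.25% → $0.50
Soccer ball $44.10: sports equipment, under $250.00 → 3% → $1.32
Bookshelf $212.95: home furniture → 6.25% → $13.31
Camping tent (2-person) $299.28: sports equipment, $250.00 or more → 6.75% → $20.20
Camping tent (2-person) $132.24: sports equipment, under $250.00 → 3% → $3.97
Subtotal = $904.61; tax = $55.16; total due = $959.77

$959.77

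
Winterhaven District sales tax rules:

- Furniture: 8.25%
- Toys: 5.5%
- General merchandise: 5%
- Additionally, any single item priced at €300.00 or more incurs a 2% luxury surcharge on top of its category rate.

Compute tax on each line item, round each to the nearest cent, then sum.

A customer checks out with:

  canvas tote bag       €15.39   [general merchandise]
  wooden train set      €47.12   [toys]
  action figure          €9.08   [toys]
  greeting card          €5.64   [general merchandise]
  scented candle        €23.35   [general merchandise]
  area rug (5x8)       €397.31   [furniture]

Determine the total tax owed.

Canvas tote bag €15.39: general merchandise → 5% → €0.77
Wooden train set €47.12: toys → 5.5% → €2.59
Action figure €9.08: toys → 5.5% → €0.50
Greeting card €5.64: general merchandise → 5% → €0.28
Scented candle €23.35: general merchandise → 5% → €1.17
Area rug (5x8) €397.31: furniture → 8.25% + 2% surcharge = 10.25% → €40.72
Total tax = €0.77 + €2.59 + €0.50 + €0.28 + €1.17 + €40.72 = €46.03

€46.03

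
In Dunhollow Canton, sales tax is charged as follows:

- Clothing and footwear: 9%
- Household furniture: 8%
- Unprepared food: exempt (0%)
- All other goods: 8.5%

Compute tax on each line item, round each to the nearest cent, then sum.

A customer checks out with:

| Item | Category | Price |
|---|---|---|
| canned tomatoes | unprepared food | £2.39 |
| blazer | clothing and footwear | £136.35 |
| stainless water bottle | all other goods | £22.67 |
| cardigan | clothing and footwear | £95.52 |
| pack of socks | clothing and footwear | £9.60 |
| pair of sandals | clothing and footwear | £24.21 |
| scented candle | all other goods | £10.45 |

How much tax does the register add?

Canned tomatoes £2.39: unprepared food → 0% → £0.00
Blazer £136.35: clothing and footwear → 9% → £12.27
Stainless water bottle £22.67: all other goods → 8.5% → £1.93
Cardigan £95.52: clothing and footwear → 9% → £8.60
Pack of socks £9.60: clothing and footwear → 9% → £0.86
Pair of sandals £24.21: clothing and footwear → 9% → £2.18
Scented candle £10.45: all other goods → 8.5% → £0.89
Total tax = £12.27 + £1.93 + £8.60 + £0.86 + £2.18 + £0.89 = £26.73

£26.73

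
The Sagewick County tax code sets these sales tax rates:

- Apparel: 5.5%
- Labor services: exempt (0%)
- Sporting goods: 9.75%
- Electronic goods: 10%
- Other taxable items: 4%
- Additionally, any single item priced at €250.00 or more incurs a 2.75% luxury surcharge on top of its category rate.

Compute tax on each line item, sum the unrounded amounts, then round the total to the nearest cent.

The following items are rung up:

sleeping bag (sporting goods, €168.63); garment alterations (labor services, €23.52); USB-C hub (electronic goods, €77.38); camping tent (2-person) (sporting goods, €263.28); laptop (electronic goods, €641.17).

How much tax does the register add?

Sleeping bag €168.63: sporting goods → 9.75% → €16.441425
Garment alterations €23.52: labor services → 0% → €0.00
USB-C hub €77.38: electronic goods → 10% → €7.738
Camping tent (2-person) €263.28: sporting goods → 9.75% + 2.75% surcharge = 12.5% → €32.91
Laptop €641.17: electronic goods → 10% + 2.75% surcharge = 12.75% → €81.749175
Unrounded tax sum = €138.8386 → €138.84

€138.84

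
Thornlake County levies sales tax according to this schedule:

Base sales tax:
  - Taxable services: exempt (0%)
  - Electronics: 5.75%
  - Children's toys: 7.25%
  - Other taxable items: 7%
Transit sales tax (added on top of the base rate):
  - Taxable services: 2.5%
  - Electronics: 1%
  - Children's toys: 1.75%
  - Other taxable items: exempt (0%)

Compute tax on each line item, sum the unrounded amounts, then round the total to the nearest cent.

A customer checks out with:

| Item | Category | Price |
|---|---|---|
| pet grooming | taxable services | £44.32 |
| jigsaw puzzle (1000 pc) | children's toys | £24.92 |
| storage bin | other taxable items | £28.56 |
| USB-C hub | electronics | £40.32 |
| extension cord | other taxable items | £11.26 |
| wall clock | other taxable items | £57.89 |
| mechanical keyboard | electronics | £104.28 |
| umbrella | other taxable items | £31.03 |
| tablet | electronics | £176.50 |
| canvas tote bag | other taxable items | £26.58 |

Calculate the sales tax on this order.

£35.90

Pet grooming £44.32: taxable services → 0% + 2.5% transit = 2.5% → £1.108
Jigsaw puzzle (1000 pc) £24.92: children's toys → 7.25% + 1.75% transit = 9% → £2.2428
Storage bin £28.56: other taxable items → 7% + 0% transit = 7% → £1.9992
USB-C hub £40.32: electronics → 5.75% + 1% transit = 6.75% → £2.7216
Extension cord £11.26: other taxable items → 7% + 0% transit = 7% → £0.7882
Wall clock £57.89: other taxable items → 7% + 0% transit = 7% → £4.0523
Mechanical keyboard £104.28: electronics → 5.75% + 1% transit = 6.75% → £7.0389
Umbrella £31.03: other taxable items → 7% + 0% transit = 7% → £2.1721
Tablet £176.50: electronics → 5.75% + 1% transit = 6.75% → £11.91375
Canvas tote bag £26.58: other taxable items → 7% + 0% transit = 7% → £1.8606
Unrounded tax sum = £35.89745 → £35.90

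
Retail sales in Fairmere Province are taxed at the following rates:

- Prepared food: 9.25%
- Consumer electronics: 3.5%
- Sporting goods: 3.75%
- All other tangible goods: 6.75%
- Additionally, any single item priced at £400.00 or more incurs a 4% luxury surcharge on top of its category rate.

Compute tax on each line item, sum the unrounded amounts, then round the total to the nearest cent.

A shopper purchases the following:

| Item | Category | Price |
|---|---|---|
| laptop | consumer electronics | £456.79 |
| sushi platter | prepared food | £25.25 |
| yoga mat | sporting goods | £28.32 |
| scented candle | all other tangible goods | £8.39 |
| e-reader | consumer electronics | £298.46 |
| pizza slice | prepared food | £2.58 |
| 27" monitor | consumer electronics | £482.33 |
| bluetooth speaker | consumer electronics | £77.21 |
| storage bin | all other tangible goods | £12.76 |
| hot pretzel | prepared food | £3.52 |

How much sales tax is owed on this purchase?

£88.97

Laptop £456.79: consumer electronics → 3.5% + 4% surcharge = 7.5% → £34.25925
Sushi platter £25.25: prepared food → 9.25% → £2.335625
Yoga mat £28.32: sporting goods → 3.75% → £1.062
Scented candle £8.39: all other tangible goods → 6.75% → £0.566325
E-reader £298.46: consumer electronics → 3.5% → £10.4461
Pizza slice £2.58: prepared food → 9.25% → £0.23865
27" monitor £482.33: consumer electronics → 3.5% + 4% surcharge = 7.5% → £36.17475
Bluetooth speaker £77.21: consumer electronics → 3.5% → £2.70235
Storage bin £12.76: all other tangible goods → 6.75% → £0.8613
Hot pretzel £3.52: prepared food → 9.25% → £0.3256
Unrounded tax sum = £88.97195 → £88.97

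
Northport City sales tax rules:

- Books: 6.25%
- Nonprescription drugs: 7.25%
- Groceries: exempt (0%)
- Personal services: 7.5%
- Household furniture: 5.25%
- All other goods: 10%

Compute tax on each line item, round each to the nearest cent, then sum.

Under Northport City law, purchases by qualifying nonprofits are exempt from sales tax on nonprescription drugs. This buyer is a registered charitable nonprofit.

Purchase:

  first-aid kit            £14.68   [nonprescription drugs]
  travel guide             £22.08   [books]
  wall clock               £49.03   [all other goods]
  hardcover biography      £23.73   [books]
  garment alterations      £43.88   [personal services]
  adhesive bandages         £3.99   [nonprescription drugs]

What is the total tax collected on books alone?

Travel guide £22.08: books → 6.25% → £1.38
Hardcover biography £23.73: books → 6.25% → £1.48
Tax on books = £1.38 + £1.48 = £2.86

£2.86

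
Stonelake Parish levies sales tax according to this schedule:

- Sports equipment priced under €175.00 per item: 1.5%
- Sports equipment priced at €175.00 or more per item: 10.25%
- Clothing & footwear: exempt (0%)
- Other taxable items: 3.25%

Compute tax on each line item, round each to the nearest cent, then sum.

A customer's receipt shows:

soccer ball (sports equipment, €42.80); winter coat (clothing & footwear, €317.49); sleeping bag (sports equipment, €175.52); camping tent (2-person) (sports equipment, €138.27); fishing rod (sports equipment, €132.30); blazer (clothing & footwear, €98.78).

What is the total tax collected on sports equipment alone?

€22.68

Soccer ball €42.80: sports equipment, under €175.00 → 1.5% → €0.64
Sleeping bag €175.52: sports equipment, €175.00 or more → 10.25% → €17.99
Camping tent (2-person) €138.27: sports equipment, under €175.00 → 1.5% → €2.07
Fishing rod €132.30: sports equipment, under €175.00 → 1.5% → €1.98
Tax on sports equipment = €0.64 + €17.99 + €2.07 + €1.98 = €22.68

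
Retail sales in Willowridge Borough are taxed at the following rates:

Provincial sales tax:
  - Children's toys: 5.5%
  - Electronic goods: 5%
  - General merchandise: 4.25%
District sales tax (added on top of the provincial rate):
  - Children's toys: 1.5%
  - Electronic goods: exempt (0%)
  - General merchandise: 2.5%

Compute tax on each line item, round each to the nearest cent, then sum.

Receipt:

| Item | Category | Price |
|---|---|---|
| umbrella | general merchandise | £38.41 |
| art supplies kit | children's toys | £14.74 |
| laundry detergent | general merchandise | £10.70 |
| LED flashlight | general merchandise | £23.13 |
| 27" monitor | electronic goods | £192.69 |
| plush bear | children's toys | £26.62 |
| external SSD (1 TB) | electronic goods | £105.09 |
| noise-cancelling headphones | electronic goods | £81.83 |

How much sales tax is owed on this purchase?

Umbrella £38.41: general merchandise → 4.25% + 2.5% district = 6.75% → £2.59
Art supplies kit £14.74: children's toys → 5.5% + 1.5% district = 7% → £1.03
Laundry detergent £10.70: general merchandise → 4.25% + 2.5% district = 6.75% → £0.72
LED flashlight £23.13: general merchandise → 4.25% + 2.5% district = 6.75% → £1.56
27" monitor £192.69: electronic goods → 5% + 0% district = 5% → £9.63
Plush bear £26.62: children's toys → 5.5% + 1.5% district = 7% → £1.86
External SSD (1 TB) £105.09: electronic goods → 5% + 0% district = 5% → £5.25
Noise-cancelling headphones £81.83: electronic goods → 5% + 0% district = 5% → £4.09
Total tax = £2.59 + £1.03 + £0.72 + £1.56 + £9.63 + £1.86 + £5.25 + £4.09 = £26.73

£26.73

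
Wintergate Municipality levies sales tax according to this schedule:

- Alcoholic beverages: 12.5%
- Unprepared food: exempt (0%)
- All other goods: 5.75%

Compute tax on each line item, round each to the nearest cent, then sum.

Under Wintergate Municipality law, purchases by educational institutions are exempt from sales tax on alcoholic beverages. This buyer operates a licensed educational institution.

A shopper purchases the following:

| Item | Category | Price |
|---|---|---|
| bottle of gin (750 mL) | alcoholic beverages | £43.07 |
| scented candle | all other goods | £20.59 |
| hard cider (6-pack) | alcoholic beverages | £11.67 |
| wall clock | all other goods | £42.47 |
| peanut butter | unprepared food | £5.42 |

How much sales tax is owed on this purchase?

Bottle of gin (750 mL) £43.07: alcoholic beverages, buyer-exempt → 0% → £0.00
Scented candle £20.59: all other goods → 5.75% → £1.18
Hard cider (6-pack) £11.67: alcoholic beverages, buyer-exempt → 0% → £0.00
Wall clock £42.47: all other goods → 5.75% → £2.44
Peanut butter £5.42: unprepared food → 0% → £0.00
Total tax = £1.18 + £2.44 = £3.62

£3.62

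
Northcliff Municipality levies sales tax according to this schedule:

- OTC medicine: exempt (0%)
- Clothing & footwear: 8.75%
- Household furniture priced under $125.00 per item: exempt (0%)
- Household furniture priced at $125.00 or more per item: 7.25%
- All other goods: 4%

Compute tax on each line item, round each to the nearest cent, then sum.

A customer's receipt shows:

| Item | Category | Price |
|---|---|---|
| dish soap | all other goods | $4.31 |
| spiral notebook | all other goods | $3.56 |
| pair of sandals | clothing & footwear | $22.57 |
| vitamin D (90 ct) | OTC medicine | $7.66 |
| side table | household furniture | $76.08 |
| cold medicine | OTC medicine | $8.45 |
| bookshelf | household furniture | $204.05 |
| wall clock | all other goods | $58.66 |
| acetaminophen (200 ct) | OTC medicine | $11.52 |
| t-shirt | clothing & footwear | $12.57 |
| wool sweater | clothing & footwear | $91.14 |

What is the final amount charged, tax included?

$529.06

Dish soap $4.31: all other goods → 4% → $0.17
Spiral notebook $3.56: all other goods → 4% → $0.14
Pair of sandals $22.57: clothing & footwear → 8.75% → $1.97
Vitamin D (90 ct) $7.66: OTC medicine → 0% → $0.00
Side table $76.08: household furniture, under $125.00 → 0% → $0.00
Cold medicine $8.45: OTC medicine → 0% → $0.00
Bookshelf $204.05: household furniture, $125.00 or more → 7.25% → $14.79
Wall clock $58.66: all other goods → 4% → $2.35
Acetaminophen (200 ct) $11.52: OTC medicine → 0% → $0.00
T-shirt $12.57: clothing & footwear → 8.75% → $1.10
Wool sweater $91.14: clothing & footwear → 8.75% → $7.97
Subtotal = $500.57; tax = $28.49; total due = $529.06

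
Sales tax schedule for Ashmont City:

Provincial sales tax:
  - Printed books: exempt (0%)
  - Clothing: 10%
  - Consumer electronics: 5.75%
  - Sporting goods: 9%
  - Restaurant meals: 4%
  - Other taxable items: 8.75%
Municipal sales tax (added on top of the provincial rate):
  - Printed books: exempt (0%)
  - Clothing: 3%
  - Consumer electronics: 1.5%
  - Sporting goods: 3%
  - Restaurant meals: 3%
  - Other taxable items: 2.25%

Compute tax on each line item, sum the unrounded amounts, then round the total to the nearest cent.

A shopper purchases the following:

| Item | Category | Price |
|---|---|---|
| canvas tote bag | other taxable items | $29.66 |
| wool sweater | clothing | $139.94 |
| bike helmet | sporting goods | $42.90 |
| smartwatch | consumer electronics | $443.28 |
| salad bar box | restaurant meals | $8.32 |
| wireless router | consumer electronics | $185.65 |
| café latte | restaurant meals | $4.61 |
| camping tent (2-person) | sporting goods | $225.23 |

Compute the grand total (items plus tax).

Canvas tote bag $29.66: other taxable items → 8.75% + 2.25% municipal = 11% → $3.2626
Wool sweater $139.94: clothing → 10% + 3% municipal = 13% → $18.1922
Bike helmet $42.90: sporting goods → 9% + 3% municipal = 12% → $5.148
Smartwatch $443.28: consumer electronics → 5.75% + 1.5% municipal = 7.25% → $32.1378
Salad bar box $8.32: restaurant meals → 4% + 3% municipal = 7% → $0.5824
Wireless router $185.65: consumer electronics → 5.75% + 1.5% municipal = 7.25% → $13.459625
Café latte $4.61: restaurant meals → 4% + 3% municipal = 7% → $0.3227
Camping tent (2-person) $225.23: sporting goods → 9% + 3% municipal = 12% → $27.0276
Subtotal = $1079.59; unrounded tax = $100.132925 → $100.13; total due = $1179.72

$1179.72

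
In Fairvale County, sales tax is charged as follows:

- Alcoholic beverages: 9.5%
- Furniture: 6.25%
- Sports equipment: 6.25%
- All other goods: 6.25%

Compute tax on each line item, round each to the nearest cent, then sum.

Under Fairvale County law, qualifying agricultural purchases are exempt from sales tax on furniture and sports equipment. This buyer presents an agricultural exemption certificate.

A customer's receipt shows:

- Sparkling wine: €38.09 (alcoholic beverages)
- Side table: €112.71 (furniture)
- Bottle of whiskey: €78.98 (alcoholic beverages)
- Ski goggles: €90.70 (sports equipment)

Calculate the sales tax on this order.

€11.12

Sparkling wine €38.09: alcoholic beverages → 9.5% → €3.62
Side table €112.71: furniture, buyer-exempt → 0% → €0.00
Bottle of whiskey €78.98: alcoholic beverages → 9.5% → €7.50
Ski goggles €90.70: sports equipment, buyer-exempt → 0% → €0.00
Total tax = €3.62 + €7.50 = €11.12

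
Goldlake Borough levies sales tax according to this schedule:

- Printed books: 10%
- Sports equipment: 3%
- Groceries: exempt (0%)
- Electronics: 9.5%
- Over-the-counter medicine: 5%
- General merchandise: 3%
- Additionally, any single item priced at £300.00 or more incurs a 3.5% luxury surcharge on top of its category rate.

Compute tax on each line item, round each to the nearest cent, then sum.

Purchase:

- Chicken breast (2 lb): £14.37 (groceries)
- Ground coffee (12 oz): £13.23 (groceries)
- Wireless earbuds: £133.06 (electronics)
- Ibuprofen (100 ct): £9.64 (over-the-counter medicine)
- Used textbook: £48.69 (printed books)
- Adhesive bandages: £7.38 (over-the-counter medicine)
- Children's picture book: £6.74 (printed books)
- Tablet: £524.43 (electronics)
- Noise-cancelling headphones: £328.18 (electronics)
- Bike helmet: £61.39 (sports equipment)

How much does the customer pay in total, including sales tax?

Chicken breast (2 lb) £14.37: groceries → 0% → £0.00
Ground coffee (12 oz) £13.23: groceries → 0% → £0.00
Wireless earbuds £133.06: electronics → 9.5% → £12.64
Ibuprofen (100 ct) £9.64: over-the-counter medicine → 5% → £0.48
Used textbook £48.69: printed books → 10% → £4.87
Adhesive bandages £7.38: over-the-counter medicine → 5% → £0.37
Children's picture book £6.74: printed books → 10% → £0.67
Tablet £524.43: electronics → 9.5% + 3.5% surcharge = 13% → £68.18
Noise-cancelling headphones £328.18: electronics → 9.5% + 3.5% surcharge = 13% → £42.66
Bike helmet £61.39: sports equipment → 3% → £1.84
Subtotal = £1147.11; tax = £131.71; total due = £1278.82

£1278.82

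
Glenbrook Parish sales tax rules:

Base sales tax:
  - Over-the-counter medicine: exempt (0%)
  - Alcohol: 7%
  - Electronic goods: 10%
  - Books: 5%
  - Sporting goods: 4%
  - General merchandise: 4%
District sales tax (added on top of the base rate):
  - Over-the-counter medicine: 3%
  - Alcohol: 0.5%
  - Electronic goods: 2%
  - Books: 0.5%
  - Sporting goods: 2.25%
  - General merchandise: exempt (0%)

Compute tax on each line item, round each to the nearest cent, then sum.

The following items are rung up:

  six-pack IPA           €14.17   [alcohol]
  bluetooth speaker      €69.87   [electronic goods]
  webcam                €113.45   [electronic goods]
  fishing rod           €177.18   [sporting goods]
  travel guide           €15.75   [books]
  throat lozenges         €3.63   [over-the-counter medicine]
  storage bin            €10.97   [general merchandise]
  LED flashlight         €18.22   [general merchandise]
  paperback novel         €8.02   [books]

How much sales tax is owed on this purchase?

€36.71

Six-pack IPA €14.17: alcohol → 7% + 0.5% district = 7.5% → €1.06
Bluetooth speaker €69.87: electronic goods → 10% + 2% district = 12% → €8.38
Webcam €113.45: electronic goods → 10% + 2% district = 12% → €13.61
Fishing rod €177.18: sporting goods → 4% + 2.25% district = 6.25% → €11.07
Travel guide €15.75: books → 5% + 0.5% district = 5.5% → €0.87
Throat lozenges €3.63: over-the-counter medicine → 0% + 3% district = 3% → €0.11
Storage bin €10.97: general merchandise → 4% + 0% district = 4% → €0.44
LED flashlight €18.22: general merchandise → 4% + 0% district = 4% → €0.73
Paperback novel €8.02: books → 5% + 0.5% district = 5.5% → €0.44
Total tax = €1.06 + €8.38 + €13.61 + €11.07 + €0.87 + €0.11 + €0.44 + €0.73 + €0.44 = €36.71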